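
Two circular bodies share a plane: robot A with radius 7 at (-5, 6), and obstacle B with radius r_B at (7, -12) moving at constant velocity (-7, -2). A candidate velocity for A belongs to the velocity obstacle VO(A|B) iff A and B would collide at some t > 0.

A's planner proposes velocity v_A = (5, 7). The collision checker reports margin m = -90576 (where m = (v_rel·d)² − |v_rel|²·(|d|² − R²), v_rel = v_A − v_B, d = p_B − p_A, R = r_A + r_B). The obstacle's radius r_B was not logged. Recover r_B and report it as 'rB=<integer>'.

m = -90576
d = (12, -18);  v_rel = (12, 9),  |v_rel|² = 225
v_rel×d = (12)·(-18) − (9)·(12) = -324
since m = R²·225 − (-324)²:  R² = (104976 + -90576) / 225 = 64
R = √64 = 8  ⇒  r_B = 8 − 7 = 1

rB=1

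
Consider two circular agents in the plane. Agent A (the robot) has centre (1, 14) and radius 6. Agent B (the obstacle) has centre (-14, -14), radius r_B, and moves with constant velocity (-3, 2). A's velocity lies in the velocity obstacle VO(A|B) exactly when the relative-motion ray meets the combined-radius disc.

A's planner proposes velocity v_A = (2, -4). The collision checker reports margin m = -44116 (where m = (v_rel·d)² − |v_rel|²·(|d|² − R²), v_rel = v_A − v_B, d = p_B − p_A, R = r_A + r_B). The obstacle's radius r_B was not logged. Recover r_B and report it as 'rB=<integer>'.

m = -44116
d = (-15, -28);  v_rel = (5, -6),  |v_rel|² = 61
v_rel×d = (5)·(-28) − (-6)·(-15) = -230
since m = R²·61 − (-230)²:  R² = (52900 + -44116) / 61 = 144
R = √144 = 12  ⇒  r_B = 12 − 6 = 6

rB=6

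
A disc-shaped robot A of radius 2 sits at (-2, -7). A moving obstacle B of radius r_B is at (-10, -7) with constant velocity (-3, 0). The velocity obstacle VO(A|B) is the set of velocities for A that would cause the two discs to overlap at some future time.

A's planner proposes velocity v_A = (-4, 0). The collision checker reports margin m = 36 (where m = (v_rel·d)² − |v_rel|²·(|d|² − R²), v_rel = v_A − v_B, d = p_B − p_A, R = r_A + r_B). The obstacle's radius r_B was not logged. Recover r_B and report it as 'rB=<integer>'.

m = 36
d = (-8, 0);  v_rel = (-1, 0),  |v_rel|² = 1
v_rel×d = (-1)·(0) − (0)·(-8) = 0
since m = R²·1 − 0²:  R² = (0 + 36) / 1 = 36
R = √36 = 6  ⇒  r_B = 6 − 2 = 4

rB=4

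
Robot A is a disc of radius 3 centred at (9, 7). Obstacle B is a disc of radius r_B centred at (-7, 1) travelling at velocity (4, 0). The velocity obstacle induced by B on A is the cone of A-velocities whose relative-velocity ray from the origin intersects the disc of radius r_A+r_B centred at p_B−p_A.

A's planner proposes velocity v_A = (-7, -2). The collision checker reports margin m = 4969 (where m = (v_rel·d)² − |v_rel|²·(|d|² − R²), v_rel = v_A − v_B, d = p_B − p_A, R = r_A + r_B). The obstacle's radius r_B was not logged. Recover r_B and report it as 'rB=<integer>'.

m = 4969
d = (-16, -6);  v_rel = (-11, -2),  |v_rel|² = 125
v_rel×d = (-11)·(-6) − (-2)·(-16) = 34
since m = R²·125 − 34²:  R² = (1156 + 4969) / 125 = 49
R = √49 = 7  ⇒  r_B = 7 − 3 = 4

rB=4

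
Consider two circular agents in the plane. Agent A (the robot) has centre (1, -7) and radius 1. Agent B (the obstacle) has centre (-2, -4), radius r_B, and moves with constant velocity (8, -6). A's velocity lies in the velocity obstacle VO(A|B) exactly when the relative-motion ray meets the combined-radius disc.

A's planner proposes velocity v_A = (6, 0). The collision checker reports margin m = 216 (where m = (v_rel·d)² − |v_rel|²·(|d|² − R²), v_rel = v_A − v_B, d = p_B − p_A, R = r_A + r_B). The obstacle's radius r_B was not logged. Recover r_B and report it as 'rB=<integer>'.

m = 216
d = (-3, 3);  v_rel = (-2, 6),  |v_rel|² = 40
v_rel×d = (-2)·(3) − (6)·(-3) = 12
since m = R²·40 − 12²:  R² = (144 + 216) / 40 = 9
R = √9 = 3  ⇒  r_B = 3 − 1 = 2

rB=2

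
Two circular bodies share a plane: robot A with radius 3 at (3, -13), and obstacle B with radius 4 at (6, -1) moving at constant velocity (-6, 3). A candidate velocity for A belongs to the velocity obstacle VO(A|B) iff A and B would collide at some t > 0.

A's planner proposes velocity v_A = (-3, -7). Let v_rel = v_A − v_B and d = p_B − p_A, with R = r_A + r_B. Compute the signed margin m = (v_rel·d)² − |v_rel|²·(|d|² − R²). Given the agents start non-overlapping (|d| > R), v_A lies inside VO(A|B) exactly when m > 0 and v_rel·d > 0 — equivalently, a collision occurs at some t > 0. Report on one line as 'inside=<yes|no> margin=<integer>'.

d = (3, 12),  |d|² = 153;  R = 3+4 = 7,  c = 153−7² = 104
v_rel = (3, -10),  |v_rel|² = 109;  v_rel·d = (3)·(3) + (-10)·(12) = -111
109·t² + 222·t + 104 = 0  ⇒  m = (-111)² − 109·104 = 985
m = 985 > 0,  v_rel·d = -111 < 0  ⇒  outside

inside=no margin=985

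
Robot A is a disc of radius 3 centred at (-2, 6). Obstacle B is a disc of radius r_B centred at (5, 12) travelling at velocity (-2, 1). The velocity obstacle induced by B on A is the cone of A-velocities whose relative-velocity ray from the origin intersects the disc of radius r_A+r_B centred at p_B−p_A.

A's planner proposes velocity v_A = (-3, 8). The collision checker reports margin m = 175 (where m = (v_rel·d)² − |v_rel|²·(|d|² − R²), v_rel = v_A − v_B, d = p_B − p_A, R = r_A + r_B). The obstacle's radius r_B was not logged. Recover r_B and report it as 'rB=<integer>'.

m = 175
d = (7, 6);  v_rel = (-1, 7),  |v_rel|² = 50
v_rel×d = (-1)·(6) − (7)·(7) = -55
since m = R²·50 − (-55)²:  R² = (3025 + 175) / 50 = 64
R = √64 = 8  ⇒  r_B = 8 − 3 = 5

rB=5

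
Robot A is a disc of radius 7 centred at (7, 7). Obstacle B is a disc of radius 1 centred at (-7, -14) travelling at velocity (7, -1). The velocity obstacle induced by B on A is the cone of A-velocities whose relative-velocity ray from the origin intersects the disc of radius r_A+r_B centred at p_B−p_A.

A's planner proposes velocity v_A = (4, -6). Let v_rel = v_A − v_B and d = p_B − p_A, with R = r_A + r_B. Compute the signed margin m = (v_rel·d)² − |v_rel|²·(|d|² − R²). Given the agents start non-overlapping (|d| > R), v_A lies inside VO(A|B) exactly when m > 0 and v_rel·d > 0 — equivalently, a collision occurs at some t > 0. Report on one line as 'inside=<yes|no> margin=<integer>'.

d = (-14, -21),  |d|² = 637;  R = 7+1 = 8,  c = 637−8² = 573
v_rel = (-3, -5),  |v_rel|² = 34;  v_rel·d = (-3)·(-14) + (-5)·(-21) = 147
34·t² − 294·t + 573 = 0  ⇒  m = 147² − 34·573 = 2127
m = 2127 > 0,  v_rel·d = 147 > 0  ⇒  inside

inside=yes margin=2127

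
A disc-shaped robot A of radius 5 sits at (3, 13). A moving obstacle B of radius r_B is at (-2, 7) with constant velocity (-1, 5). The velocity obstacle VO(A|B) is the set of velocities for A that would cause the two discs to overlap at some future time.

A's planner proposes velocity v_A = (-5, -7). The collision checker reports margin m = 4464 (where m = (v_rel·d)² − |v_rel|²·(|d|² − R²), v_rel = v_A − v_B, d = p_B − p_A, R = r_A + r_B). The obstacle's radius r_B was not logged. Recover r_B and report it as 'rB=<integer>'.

m = 4464
d = (-5, -6);  v_rel = (-4, -12),  |v_rel|² = 160
v_rel×d = (-4)·(-6) − (-12)·(-5) = -36
since m = R²·160 − (-36)²:  R² = (1296 + 4464) / 160 = 36
R = √36 = 6  ⇒  r_B = 6 − 5 = 1

rB=1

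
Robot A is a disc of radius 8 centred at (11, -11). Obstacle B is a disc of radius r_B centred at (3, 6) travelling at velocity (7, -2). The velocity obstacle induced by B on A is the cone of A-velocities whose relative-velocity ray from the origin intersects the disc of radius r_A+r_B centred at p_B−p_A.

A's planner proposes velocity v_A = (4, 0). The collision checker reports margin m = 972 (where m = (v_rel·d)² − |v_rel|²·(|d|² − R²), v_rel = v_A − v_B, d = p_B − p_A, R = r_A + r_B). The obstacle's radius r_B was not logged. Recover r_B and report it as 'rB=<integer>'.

m = 972
d = (-8, 17);  v_rel = (-3, 2),  |v_rel|² = 13
v_rel×d = (-3)·(17) − (2)·(-8) = -35
since m = R²·13 − (-35)²:  R² = (1225 + 972) / 13 = 169
R = √169 = 13  ⇒  r_B = 13 − 8 = 5

rB=5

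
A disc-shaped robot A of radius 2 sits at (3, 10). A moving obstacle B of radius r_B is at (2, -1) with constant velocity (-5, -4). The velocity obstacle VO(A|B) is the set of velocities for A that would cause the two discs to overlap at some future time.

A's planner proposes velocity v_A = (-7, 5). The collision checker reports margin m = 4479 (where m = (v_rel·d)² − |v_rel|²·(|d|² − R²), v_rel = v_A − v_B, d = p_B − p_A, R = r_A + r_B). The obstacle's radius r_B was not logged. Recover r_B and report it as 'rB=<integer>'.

m = 4479
d = (-1, -11);  v_rel = (-2, 9),  |v_rel|² = 85
v_rel×d = (-2)·(-11) − (9)·(-1) = 31
since m = R²·85 − 31²:  R² = (961 + 4479) / 85 = 64
R = √64 = 8  ⇒  r_B = 8 − 2 = 6

rB=6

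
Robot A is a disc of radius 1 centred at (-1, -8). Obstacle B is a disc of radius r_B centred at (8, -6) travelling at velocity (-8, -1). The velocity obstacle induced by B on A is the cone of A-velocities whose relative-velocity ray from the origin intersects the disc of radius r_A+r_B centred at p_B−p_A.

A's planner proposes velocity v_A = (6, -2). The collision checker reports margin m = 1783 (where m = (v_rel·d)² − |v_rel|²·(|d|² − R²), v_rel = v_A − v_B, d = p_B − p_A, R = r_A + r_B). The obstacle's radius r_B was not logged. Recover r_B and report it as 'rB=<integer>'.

m = 1783
d = (9, 2);  v_rel = (14, -1),  |v_rel|² = 197
v_rel×d = (14)·(2) − (-1)·(9) = 37
since m = R²·197 − 37²:  R² = (1369 + 1783) / 197 = 16
R = √16 = 4  ⇒  r_B = 4 − 1 = 3

rB=3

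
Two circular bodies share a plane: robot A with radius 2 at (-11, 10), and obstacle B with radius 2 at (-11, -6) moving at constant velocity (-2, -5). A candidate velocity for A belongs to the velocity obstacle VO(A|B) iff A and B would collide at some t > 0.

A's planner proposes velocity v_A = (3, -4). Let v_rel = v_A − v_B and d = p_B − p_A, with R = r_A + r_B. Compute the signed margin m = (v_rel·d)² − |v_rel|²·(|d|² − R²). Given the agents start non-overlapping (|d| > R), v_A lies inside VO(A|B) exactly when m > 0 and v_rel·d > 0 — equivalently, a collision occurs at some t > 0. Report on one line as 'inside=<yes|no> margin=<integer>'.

d = (0, -16),  |d|² = 256;  R = 2+2 = 4,  c = 256−4² = 240
v_rel = (5, 1),  |v_rel|² = 26;  v_rel·d = (5)·(0) + (1)·(-16) = -16
26·t² + 32·t + 240 = 0  ⇒  m = (-16)² − 26·240 = -5984
m = -5984 < 0,  v_rel·d = -16 < 0  ⇒  outside

inside=no margin=-5984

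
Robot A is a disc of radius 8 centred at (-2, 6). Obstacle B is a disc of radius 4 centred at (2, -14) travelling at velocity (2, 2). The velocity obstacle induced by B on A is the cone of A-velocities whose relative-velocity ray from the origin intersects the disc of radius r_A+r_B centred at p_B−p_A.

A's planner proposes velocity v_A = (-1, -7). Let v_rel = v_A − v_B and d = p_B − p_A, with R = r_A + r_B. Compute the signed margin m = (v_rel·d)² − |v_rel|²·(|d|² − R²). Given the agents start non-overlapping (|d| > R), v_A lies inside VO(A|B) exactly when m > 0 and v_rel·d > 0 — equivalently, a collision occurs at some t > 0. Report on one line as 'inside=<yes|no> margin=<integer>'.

d = (4, -20),  |d|² = 416;  R = 8+4 = 12,  c = 416−12² = 272
v_rel = (-3, -9),  |v_rel|² = 90;  v_rel·d = (-3)·(4) + (-9)·(-20) = 168
90·t² − 336·t + 272 = 0  ⇒  m = 168² − 90·272 = 3744
m = 3744 > 0,  v_rel·d = 168 > 0  ⇒  inside

inside=yes margin=3744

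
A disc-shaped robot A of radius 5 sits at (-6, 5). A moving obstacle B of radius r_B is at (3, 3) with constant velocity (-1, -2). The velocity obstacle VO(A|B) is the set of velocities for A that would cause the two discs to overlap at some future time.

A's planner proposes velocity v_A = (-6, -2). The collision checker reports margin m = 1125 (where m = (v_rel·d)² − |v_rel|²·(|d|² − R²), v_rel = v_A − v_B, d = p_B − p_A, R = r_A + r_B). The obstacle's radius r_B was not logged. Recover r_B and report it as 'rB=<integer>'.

m = 1125
d = (9, -2);  v_rel = (-5, 0),  |v_rel|² = 25
v_rel×d = (-5)·(-2) − (0)·(9) = 10
since m = R²·25 − 10²:  R² = (100 + 1125) / 25 = 49
R = √49 = 7  ⇒  r_B = 7 − 5 = 2

rB=2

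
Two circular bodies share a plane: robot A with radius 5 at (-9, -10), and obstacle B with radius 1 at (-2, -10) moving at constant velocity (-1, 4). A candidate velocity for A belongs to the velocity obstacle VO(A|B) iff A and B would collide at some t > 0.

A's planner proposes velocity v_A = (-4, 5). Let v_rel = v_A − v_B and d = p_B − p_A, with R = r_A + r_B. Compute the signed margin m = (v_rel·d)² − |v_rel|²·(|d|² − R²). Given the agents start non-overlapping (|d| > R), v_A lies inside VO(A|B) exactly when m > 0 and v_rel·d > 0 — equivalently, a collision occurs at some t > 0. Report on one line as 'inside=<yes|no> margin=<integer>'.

d = (7, 0),  |d|² = 49;  R = 5+1 = 6,  c = 49−6² = 13
v_rel = (-3, 1),  |v_rel|² = 10;  v_rel·d = (-3)·(7) + (1)·(0) = -21
10·t² + 42·t + 13 = 0  ⇒  m = (-21)² − 10·13 = 311
m = 311 > 0,  v_rel·d = -21 < 0  ⇒  outside

inside=no margin=311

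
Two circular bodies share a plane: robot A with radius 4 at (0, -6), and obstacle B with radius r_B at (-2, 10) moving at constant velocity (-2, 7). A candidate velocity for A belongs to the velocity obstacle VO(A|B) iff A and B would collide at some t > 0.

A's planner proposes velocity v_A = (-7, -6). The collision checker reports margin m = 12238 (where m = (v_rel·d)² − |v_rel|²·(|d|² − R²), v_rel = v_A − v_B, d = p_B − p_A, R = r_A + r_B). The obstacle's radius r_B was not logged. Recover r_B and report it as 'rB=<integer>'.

m = 12238
d = (-2, 16);  v_rel = (-5, -13),  |v_rel|² = 194
v_rel×d = (-5)·(16) − (-13)·(-2) = -106
since m = R²·194 − (-106)²:  R² = (11236 + 12238) / 194 = 121
R = √121 = 11  ⇒  r_B = 11 − 4 = 7

rB=7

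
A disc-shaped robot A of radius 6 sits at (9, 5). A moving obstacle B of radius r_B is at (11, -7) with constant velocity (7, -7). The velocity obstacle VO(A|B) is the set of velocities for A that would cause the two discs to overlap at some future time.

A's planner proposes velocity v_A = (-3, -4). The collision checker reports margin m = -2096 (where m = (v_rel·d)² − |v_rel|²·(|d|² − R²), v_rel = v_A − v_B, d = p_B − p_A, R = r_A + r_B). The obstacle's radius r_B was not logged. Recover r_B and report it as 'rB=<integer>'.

m = -2096
d = (2, -12);  v_rel = (-10, 3),  |v_rel|² = 109
v_rel×d = (-10)·(-12) − (3)·(2) = 114
since m = R²·109 − 114²:  R² = (12996 + -2096) / 109 = 100
R = √100 = 10  ⇒  r_B = 10 − 6 = 4

rB=4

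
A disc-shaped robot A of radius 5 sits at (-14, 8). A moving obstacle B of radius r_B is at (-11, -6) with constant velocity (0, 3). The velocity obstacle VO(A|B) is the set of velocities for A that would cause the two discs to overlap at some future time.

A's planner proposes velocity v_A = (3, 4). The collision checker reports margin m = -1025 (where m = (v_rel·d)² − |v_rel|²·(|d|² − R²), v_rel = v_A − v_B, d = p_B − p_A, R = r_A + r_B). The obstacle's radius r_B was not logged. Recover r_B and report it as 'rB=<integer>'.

m = -1025
d = (3, -14);  v_rel = (3, 1),  |v_rel|² = 10
v_rel×d = (3)·(-14) − (1)·(3) = -45
since m = R²·10 − (-45)²:  R² = (2025 + -1025) / 10 = 100
R = √100 = 10  ⇒  r_B = 10 − 5 = 5

rB=5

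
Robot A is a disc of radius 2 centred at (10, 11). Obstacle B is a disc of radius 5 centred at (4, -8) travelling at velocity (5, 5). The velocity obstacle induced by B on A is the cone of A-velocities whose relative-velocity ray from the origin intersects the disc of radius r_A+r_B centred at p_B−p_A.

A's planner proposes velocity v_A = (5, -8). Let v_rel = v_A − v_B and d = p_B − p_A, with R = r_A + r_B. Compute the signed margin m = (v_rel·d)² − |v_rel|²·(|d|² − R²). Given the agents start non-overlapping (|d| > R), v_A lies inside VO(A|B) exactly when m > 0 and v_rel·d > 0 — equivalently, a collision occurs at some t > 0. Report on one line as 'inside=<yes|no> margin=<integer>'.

d = (-6, -19),  |d|² = 397;  R = 2+5 = 7,  c = 397−7² = 348
v_rel = (0, -13),  |v_rel|² = 169;  v_rel·d = (0)·(-6) + (-13)·(-19) = 247
169·t² − 494·t + 348 = 0  ⇒  m = 247² − 169·348 = 2197
m = 2197 > 0,  v_rel·d = 247 > 0  ⇒  inside

inside=yes margin=2197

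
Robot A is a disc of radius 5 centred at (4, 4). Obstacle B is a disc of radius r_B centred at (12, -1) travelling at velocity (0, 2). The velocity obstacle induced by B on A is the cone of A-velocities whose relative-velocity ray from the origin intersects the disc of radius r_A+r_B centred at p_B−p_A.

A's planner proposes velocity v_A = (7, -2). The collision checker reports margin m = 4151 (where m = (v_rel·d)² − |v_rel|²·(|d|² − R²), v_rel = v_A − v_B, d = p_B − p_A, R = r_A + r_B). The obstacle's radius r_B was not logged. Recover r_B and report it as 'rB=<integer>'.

m = 4151
d = (8, -5);  v_rel = (7, -4),  |v_rel|² = 65
v_rel×d = (7)·(-5) − (-4)·(8) = -3
since m = R²·65 − (-3)²:  R² = (9 + 4151) / 65 = 64
R = √64 = 8  ⇒  r_B = 8 − 5 = 3

rB=3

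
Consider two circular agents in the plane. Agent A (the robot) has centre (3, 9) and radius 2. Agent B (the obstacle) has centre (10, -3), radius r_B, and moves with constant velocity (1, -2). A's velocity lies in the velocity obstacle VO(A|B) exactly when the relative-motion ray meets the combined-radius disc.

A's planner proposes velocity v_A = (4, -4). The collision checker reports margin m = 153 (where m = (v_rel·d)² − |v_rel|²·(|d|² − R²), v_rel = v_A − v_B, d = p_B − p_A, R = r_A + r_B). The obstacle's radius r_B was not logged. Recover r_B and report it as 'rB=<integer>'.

m = 153
d = (7, -12);  v_rel = (3, -2),  |v_rel|² = 13
v_rel×d = (3)·(-12) − (-2)·(7) = -22
since m = R²·13 − (-22)²:  R² = (484 + 153) / 13 = 49
R = √49 = 7  ⇒  r_B = 7 − 2 = 5

rB=5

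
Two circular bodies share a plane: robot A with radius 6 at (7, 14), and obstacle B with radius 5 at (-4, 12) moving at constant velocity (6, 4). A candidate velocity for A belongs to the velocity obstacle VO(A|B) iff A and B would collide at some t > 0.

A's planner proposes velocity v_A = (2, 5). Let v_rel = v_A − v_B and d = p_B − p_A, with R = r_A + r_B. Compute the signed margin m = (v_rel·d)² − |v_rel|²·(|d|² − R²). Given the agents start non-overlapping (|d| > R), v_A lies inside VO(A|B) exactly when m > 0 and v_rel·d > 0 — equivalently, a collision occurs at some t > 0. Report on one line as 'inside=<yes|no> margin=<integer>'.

d = (-11, -2),  |d|² = 125;  R = 6+5 = 11,  c = 125−11² = 4
v_rel = (-4, 1),  |v_rel|² = 17;  v_rel·d = (-4)·(-11) + (1)·(-2) = 42
17·t² − 84·t + 4 = 0  ⇒  m = 42² − 17·4 = 1696
m = 1696 > 0,  v_rel·d = 42 > 0  ⇒  inside

inside=yes margin=1696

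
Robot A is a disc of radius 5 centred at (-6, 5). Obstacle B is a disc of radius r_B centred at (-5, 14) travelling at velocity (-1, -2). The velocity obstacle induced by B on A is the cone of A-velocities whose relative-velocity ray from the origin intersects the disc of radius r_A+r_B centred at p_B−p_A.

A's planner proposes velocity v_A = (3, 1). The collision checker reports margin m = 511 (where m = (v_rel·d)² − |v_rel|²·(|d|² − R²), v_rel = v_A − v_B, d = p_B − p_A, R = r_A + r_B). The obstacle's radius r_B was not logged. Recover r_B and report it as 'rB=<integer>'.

m = 511
d = (1, 9);  v_rel = (4, 3),  |v_rel|² = 25
v_rel×d = (4)·(9) − (3)·(1) = 33
since m = R²·25 − 33²:  R² = (1089 + 511) / 25 = 64
R = √64 = 8  ⇒  r_B = 8 − 5 = 3

rB=3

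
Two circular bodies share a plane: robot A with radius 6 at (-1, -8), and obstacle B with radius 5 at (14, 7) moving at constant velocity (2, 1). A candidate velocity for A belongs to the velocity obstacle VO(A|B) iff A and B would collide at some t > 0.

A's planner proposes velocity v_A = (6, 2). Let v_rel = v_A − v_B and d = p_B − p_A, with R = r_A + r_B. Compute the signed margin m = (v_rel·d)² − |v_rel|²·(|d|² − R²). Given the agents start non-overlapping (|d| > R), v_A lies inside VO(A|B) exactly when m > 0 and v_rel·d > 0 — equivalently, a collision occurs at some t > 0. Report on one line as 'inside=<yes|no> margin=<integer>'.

d = (15, 15),  |d|² = 450;  R = 6+5 = 11,  c = 450−11² = 329
v_rel = (4, 1),  |v_rel|² = 17;  v_rel·d = (4)·(15) + (1)·(15) = 75
17·t² − 150·t + 329 = 0  ⇒  m = 75² − 17·329 = 32
m = 32 > 0,  v_rel·d = 75 > 0  ⇒  inside

inside=yes margin=32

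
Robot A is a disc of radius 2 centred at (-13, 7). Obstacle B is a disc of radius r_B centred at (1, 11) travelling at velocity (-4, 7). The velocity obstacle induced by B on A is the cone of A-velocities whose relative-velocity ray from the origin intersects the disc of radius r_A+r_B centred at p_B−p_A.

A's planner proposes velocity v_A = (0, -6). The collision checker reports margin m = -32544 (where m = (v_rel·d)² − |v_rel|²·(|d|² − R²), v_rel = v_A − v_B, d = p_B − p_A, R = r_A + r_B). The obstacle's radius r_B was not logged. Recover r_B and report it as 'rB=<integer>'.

m = -32544
d = (14, 4);  v_rel = (4, -13),  |v_rel|² = 185
v_rel×d = (4)·(4) − (-13)·(14) = 198
since m = R²·185 − 198²:  R² = (39204 + -32544) / 185 = 36
R = √36 = 6  ⇒  r_B = 6 − 2 = 4

rB=4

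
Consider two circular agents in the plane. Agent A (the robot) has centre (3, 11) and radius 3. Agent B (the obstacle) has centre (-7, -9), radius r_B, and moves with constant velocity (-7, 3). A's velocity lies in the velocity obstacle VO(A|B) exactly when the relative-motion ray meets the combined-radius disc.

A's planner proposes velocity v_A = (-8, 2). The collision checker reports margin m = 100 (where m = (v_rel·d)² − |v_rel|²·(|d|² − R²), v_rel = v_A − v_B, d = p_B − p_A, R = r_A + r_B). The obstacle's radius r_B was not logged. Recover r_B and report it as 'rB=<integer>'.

m = 100
d = (-10, -20);  v_rel = (-1, -1),  |v_rel|² = 2
v_rel×d = (-1)·(-20) − (-1)·(-10) = 10
since m = R²·2 − 10²:  R² = (100 + 100) / 2 = 100
R = √100 = 10  ⇒  r_B = 10 − 3 = 7

rB=7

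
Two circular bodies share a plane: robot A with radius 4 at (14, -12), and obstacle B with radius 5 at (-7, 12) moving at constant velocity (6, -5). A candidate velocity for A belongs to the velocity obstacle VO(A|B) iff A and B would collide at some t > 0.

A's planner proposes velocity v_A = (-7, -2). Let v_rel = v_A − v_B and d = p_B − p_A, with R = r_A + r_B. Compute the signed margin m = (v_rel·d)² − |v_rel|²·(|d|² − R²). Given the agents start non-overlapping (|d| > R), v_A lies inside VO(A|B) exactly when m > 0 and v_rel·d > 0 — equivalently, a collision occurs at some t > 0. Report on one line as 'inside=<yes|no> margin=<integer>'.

d = (-21, 24),  |d|² = 1017;  R = 4+5 = 9,  c = 1017−9² = 936
v_rel = (-13, 3),  |v_rel|² = 178;  v_rel·d = (-13)·(-21) + (3)·(24) = 345
178·t² − 690·t + 936 = 0  ⇒  m = 345² − 178·936 = -47583
m = -47583 < 0,  v_rel·d = 345 > 0  ⇒  outside

inside=no margin=-47583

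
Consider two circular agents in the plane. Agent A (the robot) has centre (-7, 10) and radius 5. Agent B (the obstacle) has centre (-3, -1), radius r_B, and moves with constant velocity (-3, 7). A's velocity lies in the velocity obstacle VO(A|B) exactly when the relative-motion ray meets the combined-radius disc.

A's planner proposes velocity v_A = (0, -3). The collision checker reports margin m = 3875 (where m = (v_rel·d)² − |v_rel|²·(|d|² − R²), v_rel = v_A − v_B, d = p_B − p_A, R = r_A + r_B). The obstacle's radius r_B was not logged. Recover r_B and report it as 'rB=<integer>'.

m = 3875
d = (4, -11);  v_rel = (3, -10),  |v_rel|² = 109
v_rel×d = (3)·(-11) − (-10)·(4) = 7
since m = R²·109 − 7²:  R² = (49 + 3875) / 109 = 36
R = √36 = 6  ⇒  r_B = 6 − 5 = 1

rB=1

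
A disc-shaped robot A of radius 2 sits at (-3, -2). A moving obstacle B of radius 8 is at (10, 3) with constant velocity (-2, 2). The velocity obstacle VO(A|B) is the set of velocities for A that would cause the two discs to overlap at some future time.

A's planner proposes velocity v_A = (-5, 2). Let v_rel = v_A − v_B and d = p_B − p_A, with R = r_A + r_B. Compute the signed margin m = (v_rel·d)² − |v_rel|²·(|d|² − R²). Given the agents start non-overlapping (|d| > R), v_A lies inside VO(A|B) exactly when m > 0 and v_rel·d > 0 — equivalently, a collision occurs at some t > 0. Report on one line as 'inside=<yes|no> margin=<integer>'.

d = (13, 5),  |d|² = 194;  R = 2+8 = 10,  c = 194−10² = 94
v_rel = (-3, 0),  |v_rel|² = 9;  v_rel·d = (-3)·(13) + (0)·(5) = -39
9·t² + 78·t + 94 = 0  ⇒  m = (-39)² − 9·94 = 675
m = 675 > 0,  v_rel·d = -39 < 0  ⇒  outside

inside=no margin=675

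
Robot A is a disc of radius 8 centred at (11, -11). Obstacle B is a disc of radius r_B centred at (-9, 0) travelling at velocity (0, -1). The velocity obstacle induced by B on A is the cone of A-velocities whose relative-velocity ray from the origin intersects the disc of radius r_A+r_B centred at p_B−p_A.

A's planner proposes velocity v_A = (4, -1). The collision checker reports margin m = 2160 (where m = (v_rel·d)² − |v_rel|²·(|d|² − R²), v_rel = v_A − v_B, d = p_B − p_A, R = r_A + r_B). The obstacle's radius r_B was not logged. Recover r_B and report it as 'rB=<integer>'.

m = 2160
d = (-20, 11);  v_rel = (4, 0),  |v_rel|² = 16
v_rel×d = (4)·(11) − (0)·(-20) = 44
since m = R²·16 − 44²:  R² = (1936 + 2160) / 16 = 256
R = √256 = 16  ⇒  r_B = 16 − 8 = 8

rB=8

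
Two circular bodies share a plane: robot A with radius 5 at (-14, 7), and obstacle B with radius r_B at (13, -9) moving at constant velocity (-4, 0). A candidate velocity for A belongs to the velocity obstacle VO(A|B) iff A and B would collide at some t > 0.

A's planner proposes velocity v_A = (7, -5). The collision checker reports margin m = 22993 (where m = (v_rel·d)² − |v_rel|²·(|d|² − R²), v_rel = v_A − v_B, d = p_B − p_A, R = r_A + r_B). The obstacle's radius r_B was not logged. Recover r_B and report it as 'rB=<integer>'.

m = 22993
d = (27, -16);  v_rel = (11, -5),  |v_rel|² = 146
v_rel×d = (11)·(-16) − (-5)·(27) = -41
since m = R²·146 − (-41)²:  R² = (1681 + 22993) / 146 = 169
R = √169 = 13  ⇒  r_B = 13 − 5 = 8

rB=8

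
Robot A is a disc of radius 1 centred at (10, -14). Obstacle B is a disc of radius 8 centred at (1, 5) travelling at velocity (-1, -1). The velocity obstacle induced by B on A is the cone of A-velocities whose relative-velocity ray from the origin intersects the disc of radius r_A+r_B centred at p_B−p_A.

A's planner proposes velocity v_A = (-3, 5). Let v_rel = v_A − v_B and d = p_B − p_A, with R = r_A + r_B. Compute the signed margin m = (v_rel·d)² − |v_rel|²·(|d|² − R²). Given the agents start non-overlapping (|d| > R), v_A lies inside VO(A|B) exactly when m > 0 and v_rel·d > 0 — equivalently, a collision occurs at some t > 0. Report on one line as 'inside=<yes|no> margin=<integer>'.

d = (-9, 19),  |d|² = 442;  R = 1+8 = 9,  c = 442−9² = 361
v_rel = (-2, 6),  |v_rel|² = 40;  v_rel·d = (-2)·(-9) + (6)·(19) = 132
40·t² − 264·t + 361 = 0  ⇒  m = 132² − 40·361 = 2984
m = 2984 > 0,  v_rel·d = 132 > 0  ⇒  inside

inside=yes margin=2984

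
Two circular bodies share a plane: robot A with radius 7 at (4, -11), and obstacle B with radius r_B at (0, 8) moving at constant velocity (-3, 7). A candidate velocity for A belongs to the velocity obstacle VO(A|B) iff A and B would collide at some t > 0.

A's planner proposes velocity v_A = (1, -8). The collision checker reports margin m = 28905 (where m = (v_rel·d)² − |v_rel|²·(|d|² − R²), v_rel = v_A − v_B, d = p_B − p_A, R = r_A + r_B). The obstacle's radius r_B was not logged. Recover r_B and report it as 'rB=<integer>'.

m = 28905
d = (-4, 19);  v_rel = (4, -15),  |v_rel|² = 241
v_rel×d = (4)·(19) − (-15)·(-4) = 16
since m = R²·241 − 16²:  R² = (256 + 28905) / 241 = 121
R = √121 = 11  ⇒  r_B = 11 − 7 = 4

rB=4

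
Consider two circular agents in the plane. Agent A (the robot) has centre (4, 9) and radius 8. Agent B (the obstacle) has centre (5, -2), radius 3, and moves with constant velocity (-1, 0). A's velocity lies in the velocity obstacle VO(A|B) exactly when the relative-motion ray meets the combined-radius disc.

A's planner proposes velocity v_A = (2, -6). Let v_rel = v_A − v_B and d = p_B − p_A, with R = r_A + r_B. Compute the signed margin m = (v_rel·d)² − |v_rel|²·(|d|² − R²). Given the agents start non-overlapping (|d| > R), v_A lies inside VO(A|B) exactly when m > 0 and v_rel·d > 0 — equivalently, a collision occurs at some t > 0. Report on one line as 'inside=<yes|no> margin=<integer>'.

d = (1, -11),  |d|² = 122;  R = 8+3 = 11,  c = 122−11² = 1
v_rel = (3, -6),  |v_rel|² = 45;  v_rel·d = (3)·(1) + (-6)·(-11) = 69
45·t² − 138·t + 1 = 0  ⇒  m = 69² − 45·1 = 4716
m = 4716 > 0,  v_rel·d = 69 > 0  ⇒  inside

inside=yes margin=4716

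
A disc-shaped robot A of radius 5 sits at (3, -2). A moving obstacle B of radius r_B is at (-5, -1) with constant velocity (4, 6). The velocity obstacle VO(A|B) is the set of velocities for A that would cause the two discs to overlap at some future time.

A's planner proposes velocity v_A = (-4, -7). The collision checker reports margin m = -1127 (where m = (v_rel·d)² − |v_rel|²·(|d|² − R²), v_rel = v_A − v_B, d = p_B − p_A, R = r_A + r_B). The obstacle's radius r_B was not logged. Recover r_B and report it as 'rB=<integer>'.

m = -1127
d = (-8, 1);  v_rel = (-8, -13),  |v_rel|² = 233
v_rel×d = (-8)·(1) − (-13)·(-8) = -112
since m = R²·233 − (-112)²:  R² = (12544 + -1127) / 233 = 49
R = √49 = 7  ⇒  r_B = 7 − 5 = 2

rB=2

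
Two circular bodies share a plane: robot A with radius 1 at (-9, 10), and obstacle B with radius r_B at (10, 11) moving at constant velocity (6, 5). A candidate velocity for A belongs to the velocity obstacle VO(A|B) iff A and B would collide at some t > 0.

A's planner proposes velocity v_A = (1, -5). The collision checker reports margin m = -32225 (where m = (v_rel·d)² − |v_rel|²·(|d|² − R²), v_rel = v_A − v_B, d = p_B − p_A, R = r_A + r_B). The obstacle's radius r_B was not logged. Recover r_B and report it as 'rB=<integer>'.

m = -32225
d = (19, 1);  v_rel = (-5, -10),  |v_rel|² = 125
v_rel×d = (-5)·(1) − (-10)·(19) = 185
since m = R²·125 − 185²:  R² = (34225 + -32225) / 125 = 16
R = √16 = 4  ⇒  r_B = 4 − 1 = 3

rB=3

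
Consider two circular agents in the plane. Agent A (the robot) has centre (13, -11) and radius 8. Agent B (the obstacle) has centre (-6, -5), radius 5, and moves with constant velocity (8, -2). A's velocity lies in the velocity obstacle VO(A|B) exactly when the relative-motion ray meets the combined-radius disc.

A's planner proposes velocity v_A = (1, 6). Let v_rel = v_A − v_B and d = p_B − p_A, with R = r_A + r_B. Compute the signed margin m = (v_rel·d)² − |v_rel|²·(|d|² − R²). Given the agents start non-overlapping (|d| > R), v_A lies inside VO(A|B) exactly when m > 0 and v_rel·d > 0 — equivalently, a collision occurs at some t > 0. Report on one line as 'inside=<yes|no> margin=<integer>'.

d = (-19, 6),  |d|² = 397;  R = 8+5 = 13,  c = 397−13² = 228
v_rel = (-7, 8),  |v_rel|² = 113;  v_rel·d = (-7)·(-19) + (8)·(6) = 181
113·t² − 362·t + 228 = 0  ⇒  m = 181² − 113·228 = 6997
m = 6997 > 0,  v_rel·d = 181 > 0  ⇒  inside

inside=yes margin=6997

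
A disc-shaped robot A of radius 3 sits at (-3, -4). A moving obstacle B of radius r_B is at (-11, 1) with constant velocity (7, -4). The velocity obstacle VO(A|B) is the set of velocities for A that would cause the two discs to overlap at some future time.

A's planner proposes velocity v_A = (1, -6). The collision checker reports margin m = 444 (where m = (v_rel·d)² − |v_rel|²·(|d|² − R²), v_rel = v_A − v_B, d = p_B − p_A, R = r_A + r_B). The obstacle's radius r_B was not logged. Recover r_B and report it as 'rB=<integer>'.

m = 444
d = (-8, 5);  v_rel = (-6, -2),  |v_rel|² = 40
v_rel×d = (-6)·(5) − (-2)·(-8) = -46
since m = R²·40 − (-46)²:  R² = (2116 + 444) / 40 = 64
R = √64 = 8  ⇒  r_B = 8 − 3 = 5

rB=5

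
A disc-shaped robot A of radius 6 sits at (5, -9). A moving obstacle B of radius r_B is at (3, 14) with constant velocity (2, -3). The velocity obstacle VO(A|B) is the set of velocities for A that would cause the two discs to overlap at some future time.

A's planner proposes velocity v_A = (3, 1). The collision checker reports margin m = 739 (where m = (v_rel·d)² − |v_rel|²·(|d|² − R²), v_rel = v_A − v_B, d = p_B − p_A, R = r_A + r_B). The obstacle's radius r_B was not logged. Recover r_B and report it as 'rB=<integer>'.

m = 739
d = (-2, 23);  v_rel = (1, 4),  |v_rel|² = 17
v_rel×d = (1)·(23) − (4)·(-2) = 31
since m = R²·17 − 31²:  R² = (961 + 739) / 17 = 100
R = √100 = 10  ⇒  r_B = 10 − 6 = 4

rB=4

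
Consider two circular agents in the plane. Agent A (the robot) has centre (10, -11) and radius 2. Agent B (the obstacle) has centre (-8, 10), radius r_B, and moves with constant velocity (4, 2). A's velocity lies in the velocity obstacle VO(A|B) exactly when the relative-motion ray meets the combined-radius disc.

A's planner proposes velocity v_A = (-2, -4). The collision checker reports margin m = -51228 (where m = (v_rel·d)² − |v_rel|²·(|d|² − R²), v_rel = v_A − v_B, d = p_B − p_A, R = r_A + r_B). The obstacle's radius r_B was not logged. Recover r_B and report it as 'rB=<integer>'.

m = -51228
d = (-18, 21);  v_rel = (-6, -6),  |v_rel|² = 72
v_rel×d = (-6)·(21) − (-6)·(-18) = -234
since m = R²·72 − (-234)²:  R² = (54756 + -51228) / 72 = 49
R = √49 = 7  ⇒  r_B = 7 − 2 = 5

rB=5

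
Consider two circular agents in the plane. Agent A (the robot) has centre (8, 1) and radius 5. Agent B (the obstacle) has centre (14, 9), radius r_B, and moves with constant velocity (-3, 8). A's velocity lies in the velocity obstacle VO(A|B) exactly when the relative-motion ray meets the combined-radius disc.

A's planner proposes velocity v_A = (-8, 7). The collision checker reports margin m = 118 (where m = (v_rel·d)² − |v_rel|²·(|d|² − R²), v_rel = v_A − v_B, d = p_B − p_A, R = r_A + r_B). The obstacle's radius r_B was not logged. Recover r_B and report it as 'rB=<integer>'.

m = 118
d = (6, 8);  v_rel = (-5, -1),  |v_rel|² = 26
v_rel×d = (-5)·(8) − (-1)·(6) = -34
since m = R²·26 − (-34)²:  R² = (1156 + 118) / 26 = 49
R = √49 = 7  ⇒  r_B = 7 − 5 = 2

rB=2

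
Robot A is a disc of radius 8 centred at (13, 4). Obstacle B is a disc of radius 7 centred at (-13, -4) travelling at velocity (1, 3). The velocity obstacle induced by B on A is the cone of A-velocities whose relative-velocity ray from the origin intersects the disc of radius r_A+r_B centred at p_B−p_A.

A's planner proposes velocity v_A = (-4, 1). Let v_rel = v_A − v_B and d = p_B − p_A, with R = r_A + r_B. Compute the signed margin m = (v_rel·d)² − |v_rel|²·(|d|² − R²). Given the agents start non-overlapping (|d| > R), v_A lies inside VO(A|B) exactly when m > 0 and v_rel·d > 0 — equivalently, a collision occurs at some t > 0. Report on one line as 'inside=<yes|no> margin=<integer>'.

d = (-26, -8),  |d|² = 740;  R = 8+7 = 15,  c = 740−15² = 515
v_rel = (-5, -2),  |v_rel|² = 29;  v_rel·d = (-5)·(-26) + (-2)·(-8) = 146
29·t² − 292·t + 515 = 0  ⇒  m = 146² − 29·515 = 6381
m = 6381 > 0,  v_rel·d = 146 > 0  ⇒  inside

inside=yes margin=6381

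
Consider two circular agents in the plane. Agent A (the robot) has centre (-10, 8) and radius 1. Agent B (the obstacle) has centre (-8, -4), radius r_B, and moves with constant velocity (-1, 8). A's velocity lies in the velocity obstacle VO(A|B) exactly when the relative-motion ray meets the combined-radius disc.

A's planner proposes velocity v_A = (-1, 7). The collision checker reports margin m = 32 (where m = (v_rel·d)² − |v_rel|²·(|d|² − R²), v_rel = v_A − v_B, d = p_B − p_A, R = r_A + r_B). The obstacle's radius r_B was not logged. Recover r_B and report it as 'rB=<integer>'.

m = 32
d = (2, -12);  v_rel = (0, -1),  |v_rel|² = 1
v_rel×d = (0)·(-12) − (-1)·(2) = 2
since m = R²·1 − 2²:  R² = (4 + 32) / 1 = 36
R = √36 = 6  ⇒  r_B = 6 − 1 = 5

rB=5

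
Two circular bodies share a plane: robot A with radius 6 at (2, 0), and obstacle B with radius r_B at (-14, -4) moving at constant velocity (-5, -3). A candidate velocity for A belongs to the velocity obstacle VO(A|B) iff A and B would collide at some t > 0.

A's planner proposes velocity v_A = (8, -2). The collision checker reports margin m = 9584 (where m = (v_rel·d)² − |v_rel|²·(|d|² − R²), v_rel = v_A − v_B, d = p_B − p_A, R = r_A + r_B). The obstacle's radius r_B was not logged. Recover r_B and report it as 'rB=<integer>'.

m = 9584
d = (-16, -4);  v_rel = (13, 1),  |v_rel|² = 170
v_rel×d = (13)·(-4) − (1)·(-16) = -36
since m = R²·170 − (-36)²:  R² = (1296 + 9584) / 170 = 64
R = √64 = 8  ⇒  r_B = 8 − 6 = 2

rB=2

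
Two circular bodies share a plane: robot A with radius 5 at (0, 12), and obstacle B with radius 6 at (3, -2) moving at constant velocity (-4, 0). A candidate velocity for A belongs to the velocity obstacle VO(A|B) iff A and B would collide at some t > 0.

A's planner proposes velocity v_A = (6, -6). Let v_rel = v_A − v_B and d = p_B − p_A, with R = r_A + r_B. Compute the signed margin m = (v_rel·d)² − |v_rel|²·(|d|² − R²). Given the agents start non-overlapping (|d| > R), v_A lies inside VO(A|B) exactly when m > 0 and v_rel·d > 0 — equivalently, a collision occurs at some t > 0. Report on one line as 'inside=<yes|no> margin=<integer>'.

d = (3, -14),  |d|² = 205;  R = 5+6 = 11,  c = 205−11² = 84
v_rel = (10, -6),  |v_rel|² = 136;  v_rel·d = (10)·(3) + (-6)·(-14) = 114
136·t² − 228·t + 84 = 0  ⇒  m = 114² − 136·84 = 1572
m = 1572 > 0,  v_rel·d = 114 > 0  ⇒  inside

inside=yes margin=1572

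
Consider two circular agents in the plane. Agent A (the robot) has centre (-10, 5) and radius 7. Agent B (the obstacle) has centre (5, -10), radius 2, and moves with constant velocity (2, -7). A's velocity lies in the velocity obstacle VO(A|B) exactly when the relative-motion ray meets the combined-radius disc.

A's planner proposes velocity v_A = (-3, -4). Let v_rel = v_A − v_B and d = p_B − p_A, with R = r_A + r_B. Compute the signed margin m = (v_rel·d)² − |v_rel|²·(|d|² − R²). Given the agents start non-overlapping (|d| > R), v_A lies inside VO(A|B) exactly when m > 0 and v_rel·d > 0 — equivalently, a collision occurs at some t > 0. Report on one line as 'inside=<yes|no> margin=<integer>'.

d = (15, -15),  |d|² = 450;  R = 7+2 = 9,  c = 450−9² = 369
v_rel = (-5, 3),  |v_rel|² = 34;  v_rel·d = (-5)·(15) + (3)·(-15) = -120
34·t² + 240·t + 369 = 0  ⇒  m = (-120)² − 34·369 = 1854
m = 1854 > 0,  v_rel·d = -120 < 0  ⇒  outside

inside=no margin=1854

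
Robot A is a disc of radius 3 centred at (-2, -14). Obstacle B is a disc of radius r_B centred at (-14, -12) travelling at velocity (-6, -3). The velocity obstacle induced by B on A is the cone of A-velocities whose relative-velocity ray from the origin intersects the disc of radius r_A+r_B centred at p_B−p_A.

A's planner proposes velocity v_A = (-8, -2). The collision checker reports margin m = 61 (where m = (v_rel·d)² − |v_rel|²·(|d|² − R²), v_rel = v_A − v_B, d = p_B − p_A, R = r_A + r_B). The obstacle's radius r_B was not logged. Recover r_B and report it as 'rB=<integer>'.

m = 61
d = (-12, 2);  v_rel = (-2, 1),  |v_rel|² = 5
v_rel×d = (-2)·(2) − (1)·(-12) = 8
since m = R²·5 − 8²:  R² = (64 + 61) / 5 = 25
R = √25 = 5  ⇒  r_B = 5 − 3 = 2

rB=2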